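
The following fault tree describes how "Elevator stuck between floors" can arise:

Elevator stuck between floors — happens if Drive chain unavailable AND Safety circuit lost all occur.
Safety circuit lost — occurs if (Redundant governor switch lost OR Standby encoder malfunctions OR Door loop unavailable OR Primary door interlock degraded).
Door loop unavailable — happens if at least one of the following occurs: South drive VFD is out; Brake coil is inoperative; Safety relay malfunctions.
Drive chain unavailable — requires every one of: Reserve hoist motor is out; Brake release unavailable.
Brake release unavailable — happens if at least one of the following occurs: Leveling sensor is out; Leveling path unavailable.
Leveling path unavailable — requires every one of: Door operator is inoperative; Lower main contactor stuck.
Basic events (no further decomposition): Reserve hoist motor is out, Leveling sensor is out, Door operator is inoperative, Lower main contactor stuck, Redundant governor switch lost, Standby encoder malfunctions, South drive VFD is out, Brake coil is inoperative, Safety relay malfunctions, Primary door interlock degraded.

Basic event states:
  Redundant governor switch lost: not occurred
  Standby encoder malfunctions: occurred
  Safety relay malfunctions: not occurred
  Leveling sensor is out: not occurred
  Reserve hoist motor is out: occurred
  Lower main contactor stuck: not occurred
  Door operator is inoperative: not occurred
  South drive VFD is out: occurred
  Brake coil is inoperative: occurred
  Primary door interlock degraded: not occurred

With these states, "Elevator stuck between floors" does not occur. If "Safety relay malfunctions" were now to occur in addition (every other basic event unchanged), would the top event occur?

No

Counterfactual: set "Safety relay malfunctions" to occurred.
Leveling path unavailable [AND]: Door operator is inoperative=not, Lower main contactor stuck=not → not all inputs occur → does not occur.
Brake release unavailable [OR]: Leveling sensor is out=not, Leveling path unavailable=not → no input occurs → does not occur.
Drive chain unavailable [AND]: Reserve hoist motor is out=occurs, Brake release unavailable=not → not all inputs occur → does not occur.
Door loop unavailable [OR]: South drive VFD is out=occurs, Brake coil is inoperative=occurs, Safety relay malfunctions=occurs → at least one input occurs → occurs.
Safety circuit lost [OR]: Redundant governor switch lost=not, Standby encoder malfunctions=occurs, Door loop unavailable=occurs, Primary door interlock degraded=not → at least one input occurs → occurs.
Elevator stuck between floors [AND]: Drive chain unavailable=not, Safety circuit lost=occurs → not all inputs occur → does not occur.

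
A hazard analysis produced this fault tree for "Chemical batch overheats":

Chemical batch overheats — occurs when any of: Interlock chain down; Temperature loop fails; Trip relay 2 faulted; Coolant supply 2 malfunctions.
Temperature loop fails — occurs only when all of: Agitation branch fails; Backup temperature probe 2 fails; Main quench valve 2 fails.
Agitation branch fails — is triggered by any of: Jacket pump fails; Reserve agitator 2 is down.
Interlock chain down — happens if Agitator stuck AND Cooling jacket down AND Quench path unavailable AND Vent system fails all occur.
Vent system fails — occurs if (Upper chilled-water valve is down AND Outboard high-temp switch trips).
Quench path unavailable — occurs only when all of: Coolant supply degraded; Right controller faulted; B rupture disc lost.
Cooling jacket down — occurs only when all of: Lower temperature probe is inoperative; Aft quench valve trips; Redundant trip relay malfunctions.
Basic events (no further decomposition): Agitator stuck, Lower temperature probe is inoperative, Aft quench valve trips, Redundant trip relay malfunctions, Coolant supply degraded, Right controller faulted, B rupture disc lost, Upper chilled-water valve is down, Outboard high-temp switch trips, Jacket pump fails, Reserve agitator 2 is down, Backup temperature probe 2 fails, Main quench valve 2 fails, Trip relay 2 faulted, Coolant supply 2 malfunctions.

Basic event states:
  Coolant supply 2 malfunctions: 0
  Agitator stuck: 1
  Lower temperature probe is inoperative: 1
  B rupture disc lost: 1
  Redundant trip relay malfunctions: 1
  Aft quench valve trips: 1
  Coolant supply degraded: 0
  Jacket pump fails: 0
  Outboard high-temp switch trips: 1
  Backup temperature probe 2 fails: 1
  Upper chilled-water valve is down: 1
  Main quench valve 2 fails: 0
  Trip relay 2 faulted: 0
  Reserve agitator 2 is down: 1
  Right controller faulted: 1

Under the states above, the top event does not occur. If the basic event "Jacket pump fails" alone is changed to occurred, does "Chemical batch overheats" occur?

No

Counterfactual: set "Jacket pump fails" to occurred.
Cooling jacket down [AND]: Lower temperature probe is inoperative=occurs, Aft quench valve trips=occurs, Redundant trip relay malfunctions=occurs → all inputs occur → occurs.
Quench path unavailable [AND]: Coolant supply degraded=not, Right controller faulted=occurs, B rupture disc lost=occurs → not all inputs occur → does not occur.
Vent system fails [AND]: Upper chilled-water valve is down=occurs, Outboard high-temp switch trips=occurs → all inputs occur → occurs.
Interlock chain down [AND]: Agitator stuck=occurs, Cooling jacket down=occurs, Quench path unavailable=not, Vent system fails=occurs → not all inputs occur → does not occur.
Agitation branch fails [OR]: Jacket pump fails=occurs, Reserve agitator 2 is down=occurs → at least one input occurs → occurs.
Temperature loop fails [AND]: Agitation branch fails=occurs, Backup temperature probe 2 fails=occurs, Main quench valve 2 fails=not → not all inputs occur → does not occur.
Chemical batch overheats [OR]: Interlock chain down=not, Temperature loop fails=not, Trip relay 2 faulted=not, Coolant supply 2 malfunctions=not → no input occurs → does not occur.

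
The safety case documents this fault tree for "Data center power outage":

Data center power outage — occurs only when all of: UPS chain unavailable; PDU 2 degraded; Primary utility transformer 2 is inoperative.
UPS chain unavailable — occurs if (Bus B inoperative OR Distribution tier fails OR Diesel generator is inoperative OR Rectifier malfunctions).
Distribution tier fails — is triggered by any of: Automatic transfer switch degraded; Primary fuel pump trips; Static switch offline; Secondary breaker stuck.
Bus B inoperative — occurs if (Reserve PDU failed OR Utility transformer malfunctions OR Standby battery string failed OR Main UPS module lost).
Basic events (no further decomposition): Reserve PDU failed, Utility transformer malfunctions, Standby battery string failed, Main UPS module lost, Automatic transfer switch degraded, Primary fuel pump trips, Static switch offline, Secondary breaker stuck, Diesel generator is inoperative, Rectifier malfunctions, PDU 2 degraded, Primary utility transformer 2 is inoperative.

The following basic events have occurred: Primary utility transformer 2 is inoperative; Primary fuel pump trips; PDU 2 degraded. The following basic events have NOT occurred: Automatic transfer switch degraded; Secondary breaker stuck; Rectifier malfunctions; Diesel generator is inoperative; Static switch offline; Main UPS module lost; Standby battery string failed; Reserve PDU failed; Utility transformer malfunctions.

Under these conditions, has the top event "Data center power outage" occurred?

Yes

Bus B inoperative [OR]: Reserve PDU failed=not, Utility transformer malfunctions=not, Standby battery string failed=not, Main UPS module lost=not → no input occurs → does not occur.
Distribution tier fails [OR]: Automatic transfer switch degraded=not, Primary fuel pump trips=occurs, Static switch offline=not, Secondary breaker stuck=not → at least one input occurs → occurs.
UPS chain unavailable [OR]: Bus B inoperative=not, Distribution tier fails=occurs, Diesel generator is inoperative=not, Rectifier malfunctions=not → at least one input occurs → occurs.
Data center power outage [AND]: UPS chain unavailable=occurs, PDU 2 degraded=occurs, Primary utility transformer 2 is inoperative=occurs → all inputs occur → occurs.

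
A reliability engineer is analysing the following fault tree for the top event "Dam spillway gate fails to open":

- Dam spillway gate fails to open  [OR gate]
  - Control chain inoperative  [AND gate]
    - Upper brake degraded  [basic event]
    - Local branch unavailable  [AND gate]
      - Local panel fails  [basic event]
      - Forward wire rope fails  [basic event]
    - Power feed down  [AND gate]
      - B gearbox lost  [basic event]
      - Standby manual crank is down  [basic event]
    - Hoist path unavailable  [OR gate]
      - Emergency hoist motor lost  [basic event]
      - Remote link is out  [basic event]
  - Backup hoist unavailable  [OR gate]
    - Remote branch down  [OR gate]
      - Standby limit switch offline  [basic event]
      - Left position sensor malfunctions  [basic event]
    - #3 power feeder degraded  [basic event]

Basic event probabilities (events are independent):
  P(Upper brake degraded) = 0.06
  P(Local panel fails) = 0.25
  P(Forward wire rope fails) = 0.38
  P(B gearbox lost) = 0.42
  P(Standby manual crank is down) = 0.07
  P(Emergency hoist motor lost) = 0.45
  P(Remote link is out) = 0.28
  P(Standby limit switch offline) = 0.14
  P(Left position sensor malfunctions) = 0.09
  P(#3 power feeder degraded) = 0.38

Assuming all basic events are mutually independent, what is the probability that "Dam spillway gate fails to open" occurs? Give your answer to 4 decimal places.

0.5148

P(Local branch unavailable) [AND] = 0.25 × 0.38 = 0.095000
P(Power feed down) [AND] = 0.42 × 0.07 = 0.029400
P(Hoist path unavailable) [OR] = 1 − (1−0.45) × (1−0.28) = 0.604000
P(Control chain inoperative) [AND] = 0.06 × 0.095000 × 0.029400 × 0.604000 = 0.000101
P(Remote branch down) [OR] = 1 − (1−0.14) × (1−0.09) = 0.217400
P(Backup hoist unavailable) [OR] = 1 − (1−0.217400) × (1−0.38) = 0.514788
P(Dam spillway gate fails to open) [OR] = 1 − (1−0.000101) × (1−0.514788) = 0.514837
Rounded to 4 decimal places: P(Dam spillway gate fails to open) ≈ 0.5148.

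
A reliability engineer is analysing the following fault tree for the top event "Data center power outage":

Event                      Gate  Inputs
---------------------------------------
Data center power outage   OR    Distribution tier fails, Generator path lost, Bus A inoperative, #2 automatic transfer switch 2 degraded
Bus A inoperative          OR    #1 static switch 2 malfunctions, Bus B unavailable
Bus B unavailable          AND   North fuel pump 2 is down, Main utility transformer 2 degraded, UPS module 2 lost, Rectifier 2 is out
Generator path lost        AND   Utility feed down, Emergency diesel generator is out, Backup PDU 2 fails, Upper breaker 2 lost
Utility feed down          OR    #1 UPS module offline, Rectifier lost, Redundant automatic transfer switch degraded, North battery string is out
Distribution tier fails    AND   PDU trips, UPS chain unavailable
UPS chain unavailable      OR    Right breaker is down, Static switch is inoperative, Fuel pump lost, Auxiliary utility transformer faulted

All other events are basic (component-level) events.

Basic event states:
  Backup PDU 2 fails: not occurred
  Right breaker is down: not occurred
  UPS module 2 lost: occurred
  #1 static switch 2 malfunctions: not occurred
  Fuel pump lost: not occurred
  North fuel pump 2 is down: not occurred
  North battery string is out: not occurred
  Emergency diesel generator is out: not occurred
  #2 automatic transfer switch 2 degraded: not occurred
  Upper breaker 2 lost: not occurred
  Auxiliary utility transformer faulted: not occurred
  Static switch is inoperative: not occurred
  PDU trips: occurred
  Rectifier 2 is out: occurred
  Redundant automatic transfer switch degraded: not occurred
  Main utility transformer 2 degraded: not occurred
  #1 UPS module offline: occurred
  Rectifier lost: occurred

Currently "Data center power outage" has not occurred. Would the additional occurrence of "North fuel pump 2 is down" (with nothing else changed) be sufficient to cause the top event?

Counterfactual: set "North fuel pump 2 is down" to occurred.
UPS chain unavailable [OR]: Right breaker is down=not, Static switch is inoperative=not, Fuel pump lost=not, Auxiliary utility transformer faulted=not → no input occurs → does not occur.
Distribution tier fails [AND]: PDU trips=occurs, UPS chain unavailable=not → not all inputs occur → does not occur.
Utility feed down [OR]: #1 UPS module offline=occurs, Rectifier lost=occurs, Redundant automatic transfer switch degraded=not, North battery string is out=not → at least one input occurs → occurs.
Generator path lost [AND]: Utility feed down=occurs, Emergency diesel generator is out=not, Backup PDU 2 fails=not, Upper breaker 2 lost=not → not all inputs occur → does not occur.
Bus B unavailable [AND]: North fuel pump 2 is down=occurs, Main utility transformer 2 degraded=not, UPS module 2 lost=occurs, Rectifier 2 is out=occurs → not all inputs occur → does not occur.
Bus A inoperative [OR]: #1 static switch 2 malfunctions=not, Bus B unavailable=not → no input occurs → does not occur.
Data center power outage [OR]: Distribution tier fails=not, Generator path lost=not, Bus A inoperative=not, #2 automatic transfer switch 2 degraded=not → no input occurs → does not occur.

No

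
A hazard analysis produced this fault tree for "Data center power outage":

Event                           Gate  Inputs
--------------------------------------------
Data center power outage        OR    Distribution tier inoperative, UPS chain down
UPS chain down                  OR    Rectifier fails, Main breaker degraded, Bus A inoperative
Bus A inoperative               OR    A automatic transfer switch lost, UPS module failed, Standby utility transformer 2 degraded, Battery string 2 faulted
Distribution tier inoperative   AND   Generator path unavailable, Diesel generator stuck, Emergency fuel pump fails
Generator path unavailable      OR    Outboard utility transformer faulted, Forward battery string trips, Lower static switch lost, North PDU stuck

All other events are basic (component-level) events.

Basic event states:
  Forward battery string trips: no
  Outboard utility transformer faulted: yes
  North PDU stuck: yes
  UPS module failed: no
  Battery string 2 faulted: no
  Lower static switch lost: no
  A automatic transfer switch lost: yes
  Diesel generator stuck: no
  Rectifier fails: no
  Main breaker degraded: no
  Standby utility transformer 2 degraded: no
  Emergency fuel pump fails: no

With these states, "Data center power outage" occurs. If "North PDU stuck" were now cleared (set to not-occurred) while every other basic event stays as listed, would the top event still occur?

Counterfactual: set "North PDU stuck" to not occurred.
Generator path unavailable [OR]: Outboard utility transformer faulted=occurs, Forward battery string trips=not, Lower static switch lost=not, North PDU stuck=not → at least one input occurs → occurs.
Distribution tier inoperative [AND]: Generator path unavailable=occurs, Diesel generator stuck=not, Emergency fuel pump fails=not → not all inputs occur → does not occur.
Bus A inoperative [OR]: A automatic transfer switch lost=occurs, UPS module failed=not, Standby utility transformer 2 degraded=not, Battery string 2 faulted=not → at least one input occurs → occurs.
UPS chain down [OR]: Rectifier fails=not, Main breaker degraded=not, Bus A inoperative=occurs → at least one input occurs → occurs.
Data center power outage [OR]: Distribution tier inoperative=not, UPS chain down=occurs → at least one input occurs → occurs.

Yes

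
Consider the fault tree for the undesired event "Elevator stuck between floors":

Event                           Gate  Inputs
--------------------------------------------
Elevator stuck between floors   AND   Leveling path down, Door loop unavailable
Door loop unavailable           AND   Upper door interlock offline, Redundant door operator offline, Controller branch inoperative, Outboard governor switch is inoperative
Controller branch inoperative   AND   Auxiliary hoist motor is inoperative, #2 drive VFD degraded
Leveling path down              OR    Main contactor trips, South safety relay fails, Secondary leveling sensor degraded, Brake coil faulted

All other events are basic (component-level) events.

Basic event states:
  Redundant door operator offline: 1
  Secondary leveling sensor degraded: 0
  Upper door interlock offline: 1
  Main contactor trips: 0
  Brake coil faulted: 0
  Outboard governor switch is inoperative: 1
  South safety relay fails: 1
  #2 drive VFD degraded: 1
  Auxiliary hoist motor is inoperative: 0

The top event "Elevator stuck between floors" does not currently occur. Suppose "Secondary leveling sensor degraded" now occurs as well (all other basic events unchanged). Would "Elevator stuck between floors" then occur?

No

Counterfactual: set "Secondary leveling sensor degraded" to occurred.
Leveling path down [OR]: Main contactor trips=not, South safety relay fails=occurs, Secondary leveling sensor degraded=occurs, Brake coil faulted=not → at least one input occurs → occurs.
Controller branch inoperative [AND]: Auxiliary hoist motor is inoperative=not, #2 drive VFD degraded=occurs → not all inputs occur → does not occur.
Door loop unavailable [AND]: Upper door interlock offline=occurs, Redundant door operator offline=occurs, Controller branch inoperative=not, Outboard governor switch is inoperative=occurs → not all inputs occur → does not occur.
Elevator stuck between floors [AND]: Leveling path down=occurs, Door loop unavailable=not → not all inputs occur → does not occur.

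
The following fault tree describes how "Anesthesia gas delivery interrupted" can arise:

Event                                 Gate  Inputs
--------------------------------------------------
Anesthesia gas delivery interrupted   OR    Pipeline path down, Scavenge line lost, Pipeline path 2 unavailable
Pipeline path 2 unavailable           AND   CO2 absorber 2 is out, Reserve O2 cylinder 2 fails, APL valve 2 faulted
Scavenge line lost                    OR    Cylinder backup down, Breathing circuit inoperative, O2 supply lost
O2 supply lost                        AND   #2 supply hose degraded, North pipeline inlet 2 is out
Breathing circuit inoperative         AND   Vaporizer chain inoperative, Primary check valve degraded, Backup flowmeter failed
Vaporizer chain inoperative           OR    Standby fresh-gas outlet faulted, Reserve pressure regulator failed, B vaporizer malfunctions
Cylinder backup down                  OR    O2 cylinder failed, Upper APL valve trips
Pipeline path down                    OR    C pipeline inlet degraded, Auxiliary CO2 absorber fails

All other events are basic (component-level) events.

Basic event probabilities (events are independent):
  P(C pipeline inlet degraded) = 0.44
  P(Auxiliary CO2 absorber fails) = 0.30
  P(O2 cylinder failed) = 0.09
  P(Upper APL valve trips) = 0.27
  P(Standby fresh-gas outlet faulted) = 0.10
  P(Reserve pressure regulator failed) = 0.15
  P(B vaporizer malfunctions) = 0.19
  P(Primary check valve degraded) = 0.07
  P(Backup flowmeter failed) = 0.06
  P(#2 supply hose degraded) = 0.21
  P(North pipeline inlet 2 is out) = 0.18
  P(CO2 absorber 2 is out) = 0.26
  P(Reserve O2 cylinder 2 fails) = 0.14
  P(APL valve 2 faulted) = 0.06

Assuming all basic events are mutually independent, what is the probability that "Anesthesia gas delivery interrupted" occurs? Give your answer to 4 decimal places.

P(Pipeline path down) [OR] = 1 − (1−0.44) × (1−0.30) = 0.608000
P(Cylinder backup down) [OR] = 1 − (1−0.09) × (1−0.27) = 0.335700
P(Vaporizer chain inoperative) [OR] = 1 − (1−0.10) × (1−0.15) × (1−0.19) = 0.380350
P(Breathing circuit inoperative) [AND] = 0.380350 × 0.07 × 0.06 = 0.001597
P(O2 supply lost) [AND] = 0.21 × 0.18 = 0.037800
P(Scavenge line lost) [OR] = 1 − (1−0.335700) × (1−0.001597) × (1−0.037800) = 0.361831
P(Pipeline path 2 unavailable) [AND] = 0.26 × 0.14 × 0.06 = 0.002184
P(Anesthesia gas delivery interrupted) [OR] = 1 − (1−0.608000) × (1−0.361831) × (1−0.002184) = 0.750384
Rounded to 4 decimal places: P(Anesthesia gas delivery interrupted) ≈ 0.7504.

0.7504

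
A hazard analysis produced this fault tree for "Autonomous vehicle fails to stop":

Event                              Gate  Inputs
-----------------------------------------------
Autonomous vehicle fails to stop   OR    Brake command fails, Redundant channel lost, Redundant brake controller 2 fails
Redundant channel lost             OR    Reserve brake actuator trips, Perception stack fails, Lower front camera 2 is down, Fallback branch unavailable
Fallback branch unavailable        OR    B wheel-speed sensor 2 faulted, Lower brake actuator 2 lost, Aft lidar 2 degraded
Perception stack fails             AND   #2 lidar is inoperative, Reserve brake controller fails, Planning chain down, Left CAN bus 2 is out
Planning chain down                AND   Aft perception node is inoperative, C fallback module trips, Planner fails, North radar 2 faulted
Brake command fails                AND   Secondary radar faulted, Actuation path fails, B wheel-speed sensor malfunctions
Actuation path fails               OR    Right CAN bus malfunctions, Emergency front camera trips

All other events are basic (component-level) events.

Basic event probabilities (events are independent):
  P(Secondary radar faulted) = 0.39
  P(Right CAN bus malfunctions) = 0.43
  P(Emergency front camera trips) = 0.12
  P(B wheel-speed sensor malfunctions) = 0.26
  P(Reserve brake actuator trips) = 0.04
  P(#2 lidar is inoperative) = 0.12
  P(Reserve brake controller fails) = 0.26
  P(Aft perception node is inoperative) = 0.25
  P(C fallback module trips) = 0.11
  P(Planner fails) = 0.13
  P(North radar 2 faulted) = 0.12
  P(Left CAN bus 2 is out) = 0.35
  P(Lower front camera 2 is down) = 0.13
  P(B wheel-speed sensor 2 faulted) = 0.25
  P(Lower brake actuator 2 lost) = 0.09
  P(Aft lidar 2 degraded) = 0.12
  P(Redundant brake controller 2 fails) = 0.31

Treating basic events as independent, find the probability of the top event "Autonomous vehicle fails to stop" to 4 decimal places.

0.6714

P(Actuation path fails) [OR] = 1 − (1−0.43) × (1−0.12) = 0.498400
P(Brake command fails) [AND] = 0.39 × 0.498400 × 0.26 = 0.050538
P(Planning chain down) [AND] = 0.25 × 0.11 × 0.13 × 0.12 = 0.000429
P(Perception stack fails) [AND] = 0.12 × 0.26 × 0.000429 × 0.35 = 0.000005
P(Fallback branch unavailable) [OR] = 1 − (1−0.25) × (1−0.09) × (1−0.12) = 0.399400
P(Redundant channel lost) [OR] = 1 − (1−0.04) × (1−0.000005) × (1−0.13) × (1−0.399400) = 0.498381
P(Autonomous vehicle fails to stop) [OR] = 1 − (1−0.050538) × (1−0.498381) × (1−0.31) = 0.671375
Rounded to 4 decimal places: P(Autonomous vehicle fails to stop) ≈ 0.6714.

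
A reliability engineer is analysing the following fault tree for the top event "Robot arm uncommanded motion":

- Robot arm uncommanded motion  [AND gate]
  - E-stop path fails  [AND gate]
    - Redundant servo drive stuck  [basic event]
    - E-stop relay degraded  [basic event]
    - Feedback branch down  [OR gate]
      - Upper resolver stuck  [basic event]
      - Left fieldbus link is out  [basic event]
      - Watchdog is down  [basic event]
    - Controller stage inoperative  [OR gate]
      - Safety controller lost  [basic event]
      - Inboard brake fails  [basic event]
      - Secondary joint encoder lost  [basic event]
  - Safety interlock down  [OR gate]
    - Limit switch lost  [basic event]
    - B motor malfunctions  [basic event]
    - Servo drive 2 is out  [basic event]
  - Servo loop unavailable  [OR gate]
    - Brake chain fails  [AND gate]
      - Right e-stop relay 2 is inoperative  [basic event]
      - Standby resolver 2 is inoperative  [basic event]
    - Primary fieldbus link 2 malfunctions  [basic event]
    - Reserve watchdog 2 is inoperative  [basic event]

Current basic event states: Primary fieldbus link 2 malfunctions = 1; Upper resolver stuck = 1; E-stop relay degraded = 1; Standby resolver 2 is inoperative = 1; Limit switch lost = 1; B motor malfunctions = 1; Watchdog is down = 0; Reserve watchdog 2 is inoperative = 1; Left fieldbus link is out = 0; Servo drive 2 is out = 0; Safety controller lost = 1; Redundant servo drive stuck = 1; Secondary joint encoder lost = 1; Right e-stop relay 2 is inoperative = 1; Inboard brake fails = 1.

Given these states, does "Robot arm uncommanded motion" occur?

Feedback branch down [OR]: Upper resolver stuck=occurs, Left fieldbus link is out=not, Watchdog is down=not → at least one input occurs → occurs.
Controller stage inoperative [OR]: Safety controller lost=occurs, Inboard brake fails=occurs, Secondary joint encoder lost=occurs → at least one input occurs → occurs.
E-stop path fails [AND]: Redundant servo drive stuck=occurs, E-stop relay degraded=occurs, Feedback branch down=occurs, Controller stage inoperative=occurs → all inputs occur → occurs.
Safety interlock down [OR]: Limit switch lost=occurs, B motor malfunctions=occurs, Servo drive 2 is out=not → at least one input occurs → occurs.
Brake chain fails [AND]: Right e-stop relay 2 is inoperative=occurs, Standby resolver 2 is inoperative=occurs → all inputs occur → occurs.
Servo loop unavailable [OR]: Brake chain fails=occurs, Primary fieldbus link 2 malfunctions=occurs, Reserve watchdog 2 is inoperative=occurs → at least one input occurs → occurs.
Robot arm uncommanded motion [AND]: E-stop path fails=occurs, Safety interlock down=occurs, Servo loop unavailable=occurs → all inputs occur → occurs.

Yes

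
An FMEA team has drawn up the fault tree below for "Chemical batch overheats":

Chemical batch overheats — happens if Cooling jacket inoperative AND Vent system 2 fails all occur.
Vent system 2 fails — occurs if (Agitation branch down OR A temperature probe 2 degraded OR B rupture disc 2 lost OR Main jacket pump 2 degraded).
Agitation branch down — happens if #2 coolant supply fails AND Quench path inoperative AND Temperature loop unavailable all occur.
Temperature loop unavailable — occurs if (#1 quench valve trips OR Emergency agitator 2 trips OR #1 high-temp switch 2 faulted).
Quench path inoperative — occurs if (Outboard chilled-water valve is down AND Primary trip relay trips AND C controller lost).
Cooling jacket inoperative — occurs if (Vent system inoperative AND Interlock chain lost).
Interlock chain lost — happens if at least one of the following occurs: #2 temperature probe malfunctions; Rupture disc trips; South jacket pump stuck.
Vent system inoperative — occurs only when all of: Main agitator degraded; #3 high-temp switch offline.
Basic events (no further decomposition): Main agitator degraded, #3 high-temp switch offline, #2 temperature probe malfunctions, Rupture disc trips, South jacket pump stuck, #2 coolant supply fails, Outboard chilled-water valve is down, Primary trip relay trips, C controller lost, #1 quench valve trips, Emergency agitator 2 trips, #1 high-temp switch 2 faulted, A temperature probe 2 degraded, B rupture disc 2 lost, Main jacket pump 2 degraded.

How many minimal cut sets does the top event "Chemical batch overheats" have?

Vent system inoperative [AND]: one cut set from each child combined → 1 × 1 = 1 cut set(s).
Interlock chain lost [OR]: union of children's cut sets → 3 cut set(s).
Cooling jacket inoperative [AND]: one cut set from each child combined → 1 × 3 = 3 cut set(s).
Quench path inoperative [AND]: one cut set from each child combined → 1 × 1 × 1 = 1 cut set(s).
Temperature loop unavailable [OR]: union of children's cut sets → 3 cut set(s).
Agitation branch down [AND]: one cut set from each child combined → 1 × 1 × 3 = 3 cut set(s).
Vent system 2 fails [OR]: union of children's cut sets → 6 cut set(s).
Chemical batch overheats [AND]: one cut set from each child combined → 3 × 6 = 18 cut set(s).

18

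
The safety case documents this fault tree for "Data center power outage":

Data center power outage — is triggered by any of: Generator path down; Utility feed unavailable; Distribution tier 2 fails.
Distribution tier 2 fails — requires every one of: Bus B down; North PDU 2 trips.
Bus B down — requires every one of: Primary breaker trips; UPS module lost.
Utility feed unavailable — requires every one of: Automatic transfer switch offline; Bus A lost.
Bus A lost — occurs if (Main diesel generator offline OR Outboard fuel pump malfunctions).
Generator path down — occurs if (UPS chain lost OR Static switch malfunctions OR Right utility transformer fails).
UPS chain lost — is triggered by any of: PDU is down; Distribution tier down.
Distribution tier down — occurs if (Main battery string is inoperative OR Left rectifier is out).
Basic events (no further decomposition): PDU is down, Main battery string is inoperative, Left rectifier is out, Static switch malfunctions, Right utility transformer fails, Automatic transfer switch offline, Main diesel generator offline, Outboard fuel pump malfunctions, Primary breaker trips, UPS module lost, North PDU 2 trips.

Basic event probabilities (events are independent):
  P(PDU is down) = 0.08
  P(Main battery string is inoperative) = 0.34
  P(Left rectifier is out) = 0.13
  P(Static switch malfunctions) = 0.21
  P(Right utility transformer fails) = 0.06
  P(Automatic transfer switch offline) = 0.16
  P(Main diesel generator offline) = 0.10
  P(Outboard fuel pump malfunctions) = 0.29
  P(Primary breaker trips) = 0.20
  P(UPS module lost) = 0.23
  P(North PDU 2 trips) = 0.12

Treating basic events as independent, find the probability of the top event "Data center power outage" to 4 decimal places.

P(Distribution tier down) [OR] = 1 − (1−0.34) × (1−0.13) = 0.425800
P(UPS chain lost) [OR] = 1 − (1−0.08) × (1−0.425800) = 0.471736
P(Generator path down) [OR] = 1 − (1−0.471736) × (1−0.21) × (1−0.06) = 0.607711
P(Bus A lost) [OR] = 1 − (1−0.10) × (1−0.29) = 0.361000
P(Utility feed unavailable) [AND] = 0.16 × 0.361000 = 0.057760
P(Bus B down) [AND] = 0.20 × 0.23 = 0.046000
P(Distribution tier 2 fails) [AND] = 0.046000 × 0.12 = 0.005520
P(Data center power outage) [OR] = 1 − (1−0.607711) × (1−0.057760) × (1−0.005520) = 0.632410
Rounded to 4 decimal places: P(Data center power outage) ≈ 0.6324.

0.6324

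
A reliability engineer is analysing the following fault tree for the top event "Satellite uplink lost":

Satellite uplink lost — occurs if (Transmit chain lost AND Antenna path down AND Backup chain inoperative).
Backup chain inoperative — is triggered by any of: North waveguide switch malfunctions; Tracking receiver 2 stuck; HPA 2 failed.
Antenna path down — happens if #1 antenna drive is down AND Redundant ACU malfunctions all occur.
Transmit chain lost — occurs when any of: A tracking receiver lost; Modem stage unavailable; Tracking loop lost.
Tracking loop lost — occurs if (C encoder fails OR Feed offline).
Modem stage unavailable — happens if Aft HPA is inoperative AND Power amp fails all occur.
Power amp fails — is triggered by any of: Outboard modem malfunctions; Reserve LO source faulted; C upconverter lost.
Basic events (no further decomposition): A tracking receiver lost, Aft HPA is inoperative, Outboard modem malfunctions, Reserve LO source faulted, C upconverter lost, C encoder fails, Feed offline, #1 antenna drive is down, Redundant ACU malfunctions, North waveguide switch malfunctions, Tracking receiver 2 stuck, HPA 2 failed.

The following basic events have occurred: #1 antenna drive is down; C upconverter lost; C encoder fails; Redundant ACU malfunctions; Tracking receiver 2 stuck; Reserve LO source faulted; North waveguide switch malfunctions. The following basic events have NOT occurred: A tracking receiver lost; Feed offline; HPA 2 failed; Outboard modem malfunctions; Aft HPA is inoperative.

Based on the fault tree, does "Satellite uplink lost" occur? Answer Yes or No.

Power amp fails [OR]: Outboard modem malfunctions=not, Reserve LO source faulted=occurs, C upconverter lost=occurs → at least one input occurs → occurs.
Modem stage unavailable [AND]: Aft HPA is inoperative=not, Power amp fails=occurs → not all inputs occur → does not occur.
Tracking loop lost [OR]: C encoder fails=occurs, Feed offline=not → at least one input occurs → occurs.
Transmit chain lost [OR]: A tracking receiver lost=not, Modem stage unavailable=not, Tracking loop lost=occurs → at least one input occurs → occurs.
Antenna path down [AND]: #1 antenna drive is down=occurs, Redundant ACU malfunctions=occurs → all inputs occur → occurs.
Backup chain inoperative [OR]: North waveguide switch malfunctions=occurs, Tracking receiver 2 stuck=occurs, HPA 2 failed=not → at least one input occurs → occurs.
Satellite uplink lost [AND]: Transmit chain lost=occurs, Antenna path down=occurs, Backup chain inoperative=occurs → all inputs occur → occurs.

Yes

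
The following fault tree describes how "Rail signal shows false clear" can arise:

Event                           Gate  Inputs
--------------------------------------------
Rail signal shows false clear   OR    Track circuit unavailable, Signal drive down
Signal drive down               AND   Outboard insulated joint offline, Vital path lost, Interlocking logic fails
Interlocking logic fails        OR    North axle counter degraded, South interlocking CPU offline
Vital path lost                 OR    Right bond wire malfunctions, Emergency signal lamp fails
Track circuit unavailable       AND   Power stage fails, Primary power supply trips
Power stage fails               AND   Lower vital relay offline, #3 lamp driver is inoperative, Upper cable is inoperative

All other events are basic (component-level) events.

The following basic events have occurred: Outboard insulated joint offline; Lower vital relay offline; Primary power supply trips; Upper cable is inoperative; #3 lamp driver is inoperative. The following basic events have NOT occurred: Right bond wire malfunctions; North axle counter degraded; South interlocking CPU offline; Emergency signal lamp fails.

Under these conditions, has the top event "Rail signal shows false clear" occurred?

Yes

Power stage fails [AND]: Lower vital relay offline=occurs, #3 lamp driver is inoperative=occurs, Upper cable is inoperative=occurs → all inputs occur → occurs.
Track circuit unavailable [AND]: Power stage fails=occurs, Primary power supply trips=occurs → all inputs occur → occurs.
Vital path lost [OR]: Right bond wire malfunctions=not, Emergency signal lamp fails=not → no input occurs → does not occur.
Interlocking logic fails [OR]: North axle counter degraded=not, South interlocking CPU offline=not → no input occurs → does not occur.
Signal drive down [AND]: Outboard insulated joint offline=occurs, Vital path lost=not, Interlocking logic fails=not → not all inputs occur → does not occur.
Rail signal shows false clear [OR]: Track circuit unavailable=occurs, Signal drive down=not → at least one input occurs → occurs.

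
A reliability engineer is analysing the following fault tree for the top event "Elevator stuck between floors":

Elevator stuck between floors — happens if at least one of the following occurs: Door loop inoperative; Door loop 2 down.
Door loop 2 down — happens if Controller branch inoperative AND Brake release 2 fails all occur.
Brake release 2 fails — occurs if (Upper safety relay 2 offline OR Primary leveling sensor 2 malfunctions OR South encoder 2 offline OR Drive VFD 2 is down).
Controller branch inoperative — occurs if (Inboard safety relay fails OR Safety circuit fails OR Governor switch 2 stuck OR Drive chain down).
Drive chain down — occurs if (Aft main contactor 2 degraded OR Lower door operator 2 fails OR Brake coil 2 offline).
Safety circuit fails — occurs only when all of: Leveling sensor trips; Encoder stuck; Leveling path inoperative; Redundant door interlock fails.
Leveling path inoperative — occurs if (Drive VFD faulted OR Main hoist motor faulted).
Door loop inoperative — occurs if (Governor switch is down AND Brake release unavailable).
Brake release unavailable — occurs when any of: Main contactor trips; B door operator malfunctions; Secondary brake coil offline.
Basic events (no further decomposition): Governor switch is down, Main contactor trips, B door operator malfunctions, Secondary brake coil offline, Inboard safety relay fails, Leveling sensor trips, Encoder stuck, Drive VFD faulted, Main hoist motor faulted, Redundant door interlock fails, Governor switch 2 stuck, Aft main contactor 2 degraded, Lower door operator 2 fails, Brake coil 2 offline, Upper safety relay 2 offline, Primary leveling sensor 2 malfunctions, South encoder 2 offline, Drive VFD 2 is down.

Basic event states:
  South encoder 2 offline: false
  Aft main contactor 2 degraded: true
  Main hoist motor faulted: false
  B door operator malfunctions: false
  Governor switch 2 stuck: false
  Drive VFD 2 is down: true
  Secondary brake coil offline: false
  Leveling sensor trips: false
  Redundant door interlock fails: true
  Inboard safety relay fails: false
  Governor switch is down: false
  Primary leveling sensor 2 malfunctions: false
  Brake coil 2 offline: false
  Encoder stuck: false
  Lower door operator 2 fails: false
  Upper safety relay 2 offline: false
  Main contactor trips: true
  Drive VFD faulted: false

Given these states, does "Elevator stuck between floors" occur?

Yes

Brake release unavailable [OR]: Main contactor trips=occurs, B door operator malfunctions=not, Secondary brake coil offline=not → at least one input occurs → occurs.
Door loop inoperative [AND]: Governor switch is down=not, Brake release unavailable=occurs → not all inputs occur → does not occur.
Leveling path inoperative [OR]: Drive VFD faulted=not, Main hoist motor faulted=not → no input occurs → does not occur.
Safety circuit fails [AND]: Leveling sensor trips=not, Encoder stuck=not, Leveling path inoperative=not, Redundant door interlock fails=occurs → not all inputs occur → does not occur.
Drive chain down [OR]: Aft main contactor 2 degraded=occurs, Lower door operator 2 fails=not, Brake coil 2 offline=not → at least one input occurs → occurs.
Controller branch inoperative [OR]: Inboard safety relay fails=not, Safety circuit fails=not, Governor switch 2 stuck=not, Drive chain down=occurs → at least one input occurs → occurs.
Brake release 2 fails [OR]: Upper safety relay 2 offline=not, Primary leveling sensor 2 malfunctions=not, South encoder 2 offline=not, Drive VFD 2 is down=occurs → at least one input occurs → occurs.
Door loop 2 down [AND]: Controller branch inoperative=occurs, Brake release 2 fails=occurs → all inputs occur → occurs.
Elevator stuck between floors [OR]: Door loop inoperative=not, Door loop 2 down=occurs → at least one input occurs → occurs.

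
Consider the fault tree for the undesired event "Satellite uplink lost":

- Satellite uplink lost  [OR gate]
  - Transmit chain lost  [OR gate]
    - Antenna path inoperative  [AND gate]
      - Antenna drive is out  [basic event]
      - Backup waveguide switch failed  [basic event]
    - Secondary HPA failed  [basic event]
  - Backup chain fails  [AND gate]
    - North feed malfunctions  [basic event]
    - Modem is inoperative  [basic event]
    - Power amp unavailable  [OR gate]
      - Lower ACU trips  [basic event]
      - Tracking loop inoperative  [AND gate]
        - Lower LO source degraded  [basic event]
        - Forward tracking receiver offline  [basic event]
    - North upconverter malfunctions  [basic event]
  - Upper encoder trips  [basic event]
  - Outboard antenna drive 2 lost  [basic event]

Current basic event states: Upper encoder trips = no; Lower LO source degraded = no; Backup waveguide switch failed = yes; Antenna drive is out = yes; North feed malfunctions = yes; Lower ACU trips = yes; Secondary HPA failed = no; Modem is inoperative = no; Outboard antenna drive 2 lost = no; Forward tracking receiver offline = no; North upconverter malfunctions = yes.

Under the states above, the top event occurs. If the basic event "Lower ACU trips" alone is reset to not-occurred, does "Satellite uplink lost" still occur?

Yes

Counterfactual: set "Lower ACU trips" to not occurred.
Antenna path inoperative [AND]: Antenna drive is out=occurs, Backup waveguide switch failed=occurs → all inputs occur → occurs.
Transmit chain lost [OR]: Antenna path inoperative=occurs, Secondary HPA failed=not → at least one input occurs → occurs.
Tracking loop inoperative [AND]: Lower LO source degraded=not, Forward tracking receiver offline=not → not all inputs occur → does not occur.
Power amp unavailable [OR]: Lower ACU trips=not, Tracking loop inoperative=not → no input occurs → does not occur.
Backup chain fails [AND]: North feed malfunctions=occurs, Modem is inoperative=not, Power amp unavailable=not, North upconverter malfunctions=occurs → not all inputs occur → does not occur.
Satellite uplink lost [OR]: Transmit chain lost=occurs, Backup chain fails=not, Upper encoder trips=not, Outboard antenna drive 2 lost=not → at least one input occurs → occurs.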